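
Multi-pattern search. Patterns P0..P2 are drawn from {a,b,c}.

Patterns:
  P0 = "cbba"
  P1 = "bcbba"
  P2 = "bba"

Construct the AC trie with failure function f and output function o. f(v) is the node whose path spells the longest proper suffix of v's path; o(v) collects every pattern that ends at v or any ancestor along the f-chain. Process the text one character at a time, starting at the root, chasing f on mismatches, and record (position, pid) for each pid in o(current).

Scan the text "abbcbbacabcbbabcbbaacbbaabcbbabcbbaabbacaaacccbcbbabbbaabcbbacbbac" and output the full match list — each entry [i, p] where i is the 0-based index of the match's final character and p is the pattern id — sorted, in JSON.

Build automaton:
Trie nodes:
  n0 'ε': b→5 c→1
  n1 'c': b→2
  n2 'cb': b→3
  n3 'cbb': a→4
  n4 'cbba': ·  ←P0
  n5 'b': b→10 c→6
  n6 'bc': b→7
  n7 'bcb': b→8
  n8 'bcbb': a→9
  n9 'bcbba': ·  ←P1
  n10 'bb': a→11
  n11 'bba': ·  ←P2

Failure links (BFS by depth):
  fail(1) 'c': from fail(0)=0 chase 'c': 0 ⇒ 0;  out=∅∪out(0)=∅
  fail(5) 'b': from fail(0)=0 chase 'b': 0 ⇒ 0;  out=∅∪out(0)=∅
  fail(2) 'cb': from fail(1)=0 chase 'b': 0 ⇒ 5;  out=∅∪out(5)=∅
  fail(6) 'bc': from fail(5)=0 chase 'c': 0 ⇒ 1;  out=∅∪out(1)=∅
  fail(10) 'bb': from fail(5)=0 chase 'b': 0 ⇒ 5;  out=∅∪out(5)=∅
  fail(3) 'cbb': from fail(2)=5 chase 'b': 5 ⇒ 10;  out=∅∪out(10)=∅
  fail(7) 'bcb': from fail(6)=1 chase 'b': 1 ⇒ 2;  out=∅∪out(2)=∅
  fail(11) 'bba': from fail(10)=5 chase 'a': 5→0 ⇒ 0;  out={2}∪out(0)={2}
  fail(4) 'cbba': from fail(3)=10 chase 'a': 10 ⇒ 11;  out={0}∪out(11)={0,2}
  fail(8) 'bcbb': from fail(7)=2 chase 'b': 2 ⇒ 3;  out=∅∪out(3)=∅
  fail(9) 'bcbba': from fail(8)=3 chase 'a': 3 ⇒ 4;  out={1}∪out(4)={0,1,2}

Text stream:
i=0 'a': node 0→0
i=1 'b': node 0→5
i=2 'b': node 5→10
i=3 'c': node 10→6 ·f
i=4 'b': node 6→7
i=5 'b': node 7→8
i=6 'a': node 8→9  → match P0@[3:6],P1@[2:6],P2@[4:6]
i=7 'c': node 9→1 ·f
i=8 'a': node 1→0 ·f
i=9 'b': node 0→5
i=10 'c': node 5→6
i=11 'b': node 6→7
i=12 'b': node 7→8
i=13 'a': node 8→9  → match P0@[10:13],P1@[9:13],P2@[11:13]
i=14 'b': node 9→5 ·f
i=15 'c': node 5→6
i=16 'b': node 6→7
i=17 'b': node 7→8
i=18 'a': node 8→9  → match P0@[15:18],P1@[14:18],P2@[16:18]
i=19 'a': node 9→0 ·f
i=20 'c': node 0→1
i=21 'b': node 1→2
i=22 'b': node 2→3
i=23 'a': node 3→4  → match P0@[20:23],P2@[21:23]
i=24 'a': node 4→0 ·f
i=25 'b': node 0→5
i=26 'c': node 5→6
i=27 'b': node 6→7
i=28 'b': node 7→8
i=29 'a': node 8→9  → match P0@[26:29],P1@[25:29],P2@[27:29]
i=30 'b': node 9→5 ·f
i=31 'c': node 5→6
i=32 'b': node 6→7
i=33 'b': node 7→8
i=34 'a': node 8→9  → match P0@[31:34],P1@[30:34],P2@[32:34]
i=35 'a': node 9→0 ·f
i=36 'b': node 0→5
i=37 'b': node 5→10
i=38 'a': node 10→11  → match P2@[36:38]
i=39 'c': node 11→1 ·f
i=40 'a': node 1→0 ·f
i=41 'a': node 0→0
i=42 'a': node 0→0
i=43 'c': node 0→1
i=44 'c': node 1→1 ·f
i=45 'c': node 1→1 ·f
i=46 'b': node 1→2
i=47 'c': node 2→6 ·f
i=48 'b': node 6→7
i=49 'b': node 7→8
i=50 'a': node 8→9  → match P0@[47:50],P1@[46:50],P2@[48:50]
i=51 'b': node 9→5 ·f
i=52 'b': node 5→10
i=53 'b': node 10→10 ·f
i=54 'a': node 10→11  → match P2@[52:54]
i=55 'a': node 11→0 ·f
i=56 'b': node 0→5
i=57 'c': node 5→6
i=58 'b': node 6→7
i=59 'b': node 7→8
i=60 'a': node 8→9  → match P0@[57:60],P1@[56:60],P2@[58:60]
i=61 'c': node 9→1 ·f
i=62 'b': node 1→2
i=63 'b': node 2→3
i=64 'a': node 3→4  → match P0@[61:64],P2@[62:64]
i=65 'c': node 4→1 ·f

Result: [[6,0],[6,1],[6,2],[13,0],[13,1],[13,2],[18,0],[18,1],[18,2],[23,0],[23,2],[29,0],[29,1],[29,2],[34,0],[34,1],[34,2],[38,2],[50,0],[50,1],[50,2],[54,2],[60,0],[60,1],[60,2],[64,0],[64,2]]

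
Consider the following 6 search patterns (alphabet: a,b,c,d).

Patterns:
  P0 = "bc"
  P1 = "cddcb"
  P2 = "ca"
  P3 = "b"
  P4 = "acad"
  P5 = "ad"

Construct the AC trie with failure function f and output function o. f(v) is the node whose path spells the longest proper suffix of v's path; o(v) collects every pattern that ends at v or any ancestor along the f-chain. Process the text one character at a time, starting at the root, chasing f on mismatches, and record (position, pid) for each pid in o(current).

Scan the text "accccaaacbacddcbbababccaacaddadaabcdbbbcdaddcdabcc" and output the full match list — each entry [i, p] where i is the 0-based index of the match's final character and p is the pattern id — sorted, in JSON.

Construct AC machine:
Trie (insert patterns):
  0='ε' goto a→9 b→1 c→3
  1='b' goto c→2  ←P3
  2='bc' goto ·  ←P0
  3='c' goto a→8 d→4
  4='cd' goto d→5
  5='cdd' goto c→6
  6='cddc' goto b→7
  7='cddcb' goto ·  ←P1
  8='ca' goto ·  ←P2
  9='a' goto c→10 d→13
  10='ac' goto a→11
  11='aca' goto d→12
  12='acad' goto ·  ←P4
  13='ad' goto ·  ←P5

BFS fail/out derivation:
  n1('b'): parent n0 fail=0; on 'b' 0 → fail=0;  out {3}∪∅={3}
  n3('c'): parent n0 fail=0; on 'c' 0 → fail=0;  out ∅∪∅=∅
  n9('a'): parent n0 fail=0; on 'a' 0 → fail=0;  out ∅∪∅=∅
  n2('bc'): parent n1 fail=0; on 'c' 0 → fail=3;  out {0}∪∅={0}
  n4('cd'): parent n3 fail=0; on 'd' 0 → fail=0;  out ∅∪∅=∅
  n8('ca'): parent n3 fail=0; on 'a' 0 → fail=9;  out {2}∪∅={2}
  n10('ac'): parent n9 fail=0; on 'c' 0 → fail=3;  out ∅∪∅=∅
  n13('ad'): parent n9 fail=0; on 'd' 0 → fail=0;  out {5}∪∅={5}
  n5('cdd'): parent n4 fail=0; on 'd' 0 → fail=0;  out ∅∪∅=∅
  n11('aca'): parent n10 fail=3; on 'a' 3 → fail=8;  out ∅∪{2}={2}
  n6('cddc'): parent n5 fail=0; on 'c' 0 → fail=3;  out ∅∪∅=∅
  n12('acad'): parent n11 fail=8; on 'd' 8→9 → fail=13;  out {4}∪{5}={4,5}
  n7('cddcb'): parent n6 fail=3; on 'b' 3→0 → fail=1;  out {1}∪{3}={1,3}

Text stream:
i=0 'a': node 0→9
i=1 'c': node 9→10
i=2 'c': node 10→3 ·f
i=3 'c': node 3→3 ·f
i=4 'c': node 3→3 ·f
i=5 'a': node 3→8  → match P2@[4:5]
i=6 'a': node 8→9 ·f
i=7 'a': node 9→9 ·f
i=8 'c': node 9→10
i=9 'b': node 10→1 ·f  → match P3@[9:9]
i=10 'a': node 1→9 ·f
i=11 'c': node 9→10
i=12 'd': node 10→4 ·f
i=13 'd': node 4→5
i=14 'c': node 5→6
i=15 'b': node 6→7  → match P1@[11:15],P3@[15:15]
i=16 'b': node 7→1 ·f  → match P3@[16:16]
i=17 'a': node 1→9 ·f
i=18 'b': node 9→1 ·f  → match P3@[18:18]
i=19 'a': node 1→9 ·f
i=20 'b': node 9→1 ·f  → match P3@[20:20]
i=21 'c': node 1→2  → match P0@[20:21]
i=22 'c': node 2→3 ·f
i=23 'a': node 3→8  → match P2@[22:23]
i=24 'a': node 8→9 ·f
i=25 'c': node 9→10
i=26 'a': node 10→11  → match P2@[25:26]
i=27 'd': node 11→12  → match P4@[24:27],P5@[26:27]
i=28 'd': node 12→0 ·f
i=29 'a': node 0→9
i=30 'd': node 9→13  → match P5@[29:30]
i=31 'a': node 13→9 ·f
i=32 'a': node 9→9 ·f
i=33 'b': node 9→1 ·f  → match P3@[33:33]
i=34 'c': node 1→2  → match P0@[33:34]
i=35 'd': node 2→4 ·f
i=36 'b': node 4→1 ·f  → match P3@[36:36]
i=37 'b': node 1→1 ·f  → match P3@[37:37]
i=38 'b': node 1→1 ·f  → match P3@[38:38]
i=39 'c': node 1→2  → match P0@[38:39]
i=40 'd': node 2→4 ·f
i=41 'a': node 4→9 ·f
i=42 'd': node 9→13  → match P5@[41:42]
i=43 'd': node 13→0 ·f
i=44 'c': node 0→3
i=45 'd': node 3→4
i=46 'a': node 4→9 ·f
i=47 'b': node 9→1 ·f  → match P3@[47:47]
i=48 'c': node 1→2  → match P0@[47:48]
i=49 'c': node 2→3 ·f

Matches: [[5,2],[9,3],[15,1],[15,3],[16,3],[18,3],[20,3],[21,0],[23,2],[26,2],[27,4],[27,5],[30,5],[33,3],[34,0],[36,3],[37,3],[38,3],[39,0],[42,5],[47,3],[48,0]]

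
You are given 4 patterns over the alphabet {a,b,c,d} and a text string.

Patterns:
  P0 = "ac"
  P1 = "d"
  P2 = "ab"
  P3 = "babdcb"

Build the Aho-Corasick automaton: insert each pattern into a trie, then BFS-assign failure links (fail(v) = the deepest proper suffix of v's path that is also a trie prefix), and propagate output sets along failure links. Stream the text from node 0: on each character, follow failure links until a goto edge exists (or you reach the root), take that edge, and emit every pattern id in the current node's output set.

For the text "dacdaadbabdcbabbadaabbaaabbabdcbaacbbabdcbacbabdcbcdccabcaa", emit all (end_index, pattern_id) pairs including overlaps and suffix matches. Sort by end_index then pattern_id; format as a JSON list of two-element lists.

Build:
Trie (insert patterns):
  0='ε' goto a→1 b→5 d→3
  1='a' goto b→4 c→2
  2='ac' goto ·  [P0 ends]
  3='d' goto ·  [P1 ends]
  4='ab' goto ·  [P2 ends]
  5='b' goto a→6
  6='ba' goto b→7
  7='bab' goto d→8
  8='babd' goto c→9
  9='babdc' goto b→10
  10='babdcb' goto ·  [P3 ends]

BFS fail/out derivation:
  n1('a'): parent n0 fail=0; on 'a' 0 → fail=0;  out ∅∪∅=∅
  n3('d'): parent n0 fail=0; on 'd' 0 → fail=0;  out {1}∪∅={1}
  n5('b'): parent n0 fail=0; on 'b' 0 → fail=0;  out ∅∪∅=∅
  n2('ac'): parent n1 fail=0; on 'c' 0 → fail=0;  out {0}∪∅={0}
  n4('ab'): parent n1 fail=0; on 'b' 0 → fail=5;  out {2}∪∅={2}
  n6('ba'): parent n5 fail=0; on 'a' 0 → fail=1;  out ∅∪∅=∅
  n7('bab'): parent n6 fail=1; on 'b' 1 → fail=4;  out ∅∪{2}={2}
  n8('babd'): parent n7 fail=4; on 'd' 4→5→0 → fail=3;  out ∅∪{1}={1}
  n9('babdc'): parent n8 fail=3; on 'c' 3→0 → fail=0;  out ∅∪∅=∅
  n10('babdcb'): parent n9 fail=0; on 'b' 0 → fail=5;  out {3}∪∅={3}

Scan:
pos 0 'd': at 3  → match P1@[0:0]
pos 1 'a': at 1 (fail-walked)
pos 2 'c': at 2  → match P0@[1:2]
pos 3 'd': at 3 (fail-walked)  → match P1@[3:3]
pos 4 'a': at 1 (fail-walked)
pos 5 'a': at 1 (fail-walked)
pos 6 'd': at 3 (fail-walked)  → match P1@[6:6]
pos 7 'b': at 5 (fail-walked)
pos 8 'a': at 6
pos 9 'b': at 7  → match P2@[8:9]
pos 10 'd': at 8  → match P1@[10:10]
pos 11 'c': at 9
pos 12 'b': at 10  → match P3@[7:12]
pos 13 'a': at 6 (fail-walked)
pos 14 'b': at 7  → match P2@[13:14]
pos 15 'b': at 5 (fail-walked)
pos 16 'a': at 6
pos 17 'd': at 3 (fail-walked)  → match P1@[17:17]
pos 18 'a': at 1 (fail-walked)
pos 19 'a': at 1 (fail-walked)
pos 20 'b': at 4  → match P2@[19:20]
pos 21 'b': at 5 (fail-walked)
pos 22 'a': at 6
pos 23 'a': at 1 (fail-walked)
pos 24 'a': at 1 (fail-walked)
pos 25 'b': at 4  → match P2@[24:25]
pos 26 'b': at 5 (fail-walked)
pos 27 'a': at 6
pos 28 'b': at 7  → match P2@[27:28]
pos 29 'd': at 8  → match P1@[29:29]
pos 30 'c': at 9
pos 31 'b': at 10  → match P3@[26:31]
pos 32 'a': at 6 (fail-walked)
pos 33 'a': at 1 (fail-walked)
pos 34 'c': at 2  → match P0@[33:34]
pos 35 'b': at 5 (fail-walked)
pos 36 'b': at 5 (fail-walked)
pos 37 'a': at 6
pos 38 'b': at 7  → match P2@[37:38]
pos 39 'd': at 8  → match P1@[39:39]
pos 40 'c': at 9
pos 41 'b': at 10  → match P3@[36:41]
pos 42 'a': at 6 (fail-walked)
pos 43 'c': at 2 (fail-walked)  → match P0@[42:43]
pos 44 'b': at 5 (fail-walked)
pos 45 'a': at 6
pos 46 'b': at 7  → match P2@[45:46]
pos 47 'd': at 8  → match P1@[47:47]
pos 48 'c': at 9
pos 49 'b': at 10  → match P3@[44:49]
pos 50 'c': at 0 (fail-walked)
pos 51 'd': at 3  → match P1@[51:51]
pos 52 'c': at 0 (fail-walked)
pos 53 'c': at 0
pos 54 'a': at 1
pos 55 'b': at 4  → match P2@[54:55]
pos 56 'c': at 0 (fail-walked)
pos 57 'a': at 1
pos 58 'a': at 1 (fail-walked)

All matches (sorted): [[0,1],[2,0],[3,1],[6,1],[9,2],[10,1],[12,3],[14,2],[17,1],[20,2],[25,2],[28,2],[29,1],[31,3],[34,0],[38,2],[39,1],[41,3],[43,0],[46,2],[47,1],[49,3],[51,1],[55,2]]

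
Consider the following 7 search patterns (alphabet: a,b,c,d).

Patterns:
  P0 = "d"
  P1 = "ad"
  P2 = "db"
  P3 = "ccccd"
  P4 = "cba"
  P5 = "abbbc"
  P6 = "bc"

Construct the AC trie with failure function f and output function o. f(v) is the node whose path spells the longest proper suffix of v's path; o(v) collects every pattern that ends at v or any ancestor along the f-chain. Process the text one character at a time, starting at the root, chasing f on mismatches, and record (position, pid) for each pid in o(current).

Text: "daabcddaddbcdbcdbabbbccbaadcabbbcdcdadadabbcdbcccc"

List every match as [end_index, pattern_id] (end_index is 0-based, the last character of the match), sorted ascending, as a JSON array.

Build:
Trie nodes:
  n0 'ε': a→2 b→16 c→5 d→1
  n1 'd': b→4  ←P0
  n2 'a': b→12 d→3
  n3 'ad': ·  ←P1
  n4 'db': ·  ←P2
  n5 'c': b→10 c→6
  n6 'cc': c→7
  n7 'ccc': c→8
  n8 'cccc': d→9
  n9 'ccccd': ·  ←P3
  n10 'cb': a→11
  n11 'cba': ·  ←P4
  n12 'ab': b→13
  n13 'abb': b→14
  n14 'abbb': c→15
  n15 'abbbc': ·  ←P5
  n16 'b': c→17
  n17 'bc': ·  ←P6

Failure links (BFS by depth):
  n1('d'): parent n0 fail=0; on 'd' 0 → fail=0;  out {0}∪∅={0}
  n2('a'): parent n0 fail=0; on 'a' 0 → fail=0;  out ∅∪∅=∅
  n5('c'): parent n0 fail=0; on 'c' 0 → fail=0;  out ∅∪∅=∅
  n16('b'): parent n0 fail=0; on 'b' 0 → fail=0;  out ∅∪∅=∅
  n3('ad'): parent n2 fail=0; on 'd' 0 → fail=1;  out {1}∪{0}={0,1}
  n4('db'): parent n1 fail=0; on 'b' 0 → fail=16;  out {2}∪∅={2}
  n6('cc'): parent n5 fail=0; on 'c' 0 → fail=5;  out ∅∪∅=∅
  n10('cb'): parent n5 fail=0; on 'b' 0 → fail=16;  out ∅∪∅=∅
  n12('ab'): parent n2 fail=0; on 'b' 0 → fail=16;  out ∅∪∅=∅
  n17('bc'): parent n16 fail=0; on 'c' 0 → fail=5;  out {6}∪∅={6}
  n7('ccc'): parent n6 fail=5; on 'c' 5 → fail=6;  out ∅∪∅=∅
  n11('cba'): parent n10 fail=16; on 'a' 16→0 → fail=2;  out {4}∪∅={4}
  n13('abb'): parent n12 fail=16; on 'b' 16→0 → fail=16;  out ∅∪∅=∅
  n8('cccc'): parent n7 fail=6; on 'c' 6 → fail=7;  out ∅∪∅=∅
  n14('abbb'): parent n13 fail=16; on 'b' 16→0 → fail=16;  out ∅∪∅=∅
  n9('ccccd'): parent n8 fail=7; on 'd' 7→6→5→0 → fail=1;  out {3}∪{0}={0,3}
  n15('abbbc'): parent n14 fail=16; on 'c' 16 → fail=17;  out {5}∪{6}={5,6}

Run:
pos 0 'd': at 1  ** P0@[0:0]
pos 1 'a': at 2 (via fail)
pos 2 'a': at 2 (via fail)
pos 3 'b': at 12
pos 4 'c': at 17 (via fail)  ** P6@[3:4]
pos 5 'd': at 1 (via fail)  ** P0@[5:5]
pos 6 'd': at 1 (via fail)  ** P0@[6:6]
pos 7 'a': at 2 (via fail)
pos 8 'd': at 3  ** P0@[8:8],P1@[7:8]
pos 9 'd': at 1 (via fail)  ** P0@[9:9]
pos 10 'b': at 4  ** P2@[9:10]
pos 11 'c': at 17 (via fail)  ** P6@[10:11]
pos 12 'd': at 1 (via fail)  ** P0@[12:12]
pos 13 'b': at 4  ** P2@[12:13]
pos 14 'c': at 17 (via fail)  ** P6@[13:14]
pos 15 'd': at 1 (via fail)  ** P0@[15:15]
pos 16 'b': at 4  ** P2@[15:16]
pos 17 'a': at 2 (via fail)
pos 18 'b': at 12
pos 19 'b': at 13
pos 20 'b': at 14
pos 21 'c': at 15  ** P5@[17:21],P6@[20:21]
pos 22 'c': at 6 (via fail)
pos 23 'b': at 10 (via fail)
pos 24 'a': at 11  ** P4@[22:24]
pos 25 'a': at 2 (via fail)
pos 26 'd': at 3  ** P0@[26:26],P1@[25:26]
pos 27 'c': at 5 (via fail)
pos 28 'a': at 2 (via fail)
pos 29 'b': at 12
pos 30 'b': at 13
pos 31 'b': at 14
pos 32 'c': at 15  ** P5@[28:32],P6@[31:32]
pos 33 'd': at 1 (via fail)  ** P0@[33:33]
pos 34 'c': at 5 (via fail)
pos 35 'd': at 1 (via fail)  ** P0@[35:35]
pos 36 'a': at 2 (via fail)
pos 37 'd': at 3  ** P0@[37:37],P1@[36:37]
pos 38 'a': at 2 (via fail)
pos 39 'd': at 3  ** P0@[39:39],P1@[38:39]
pos 40 'a': at 2 (via fail)
pos 41 'b': at 12
pos 42 'b': at 13
pos 43 'c': at 17 (via fail)  ** P6@[42:43]
pos 44 'd': at 1 (via fail)  ** P0@[44:44]
pos 45 'b': at 4  ** P2@[44:45]
pos 46 'c': at 17 (via fail)  ** P6@[45:46]
pos 47 'c': at 6 (via fail)
pos 48 'c': at 7
pos 49 'c': at 8

All matches (sorted): [[0,0],[4,6],[5,0],[6,0],[8,0],[8,1],[9,0],[10,2],[11,6],[12,0],[13,2],[14,6],[15,0],[16,2],[21,5],[21,6],[24,4],[26,0],[26,1],[32,5],[32,6],[33,0],[35,0],[37,0],[37,1],[39,0],[39,1],[43,6],[44,0],[45,2],[46,6]]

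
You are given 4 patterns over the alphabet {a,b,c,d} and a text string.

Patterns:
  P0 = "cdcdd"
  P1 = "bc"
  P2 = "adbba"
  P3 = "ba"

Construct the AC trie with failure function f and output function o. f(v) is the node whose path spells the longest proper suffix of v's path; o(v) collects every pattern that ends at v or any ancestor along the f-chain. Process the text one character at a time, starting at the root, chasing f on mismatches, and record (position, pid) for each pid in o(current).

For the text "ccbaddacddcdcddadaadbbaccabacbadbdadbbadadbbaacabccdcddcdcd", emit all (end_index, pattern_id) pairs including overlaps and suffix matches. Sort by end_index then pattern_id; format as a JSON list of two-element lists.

Build:
Trie nodes:
  0='ε' goto a→8 b→6 c→1
  1='c' goto d→2
  2='cd' goto c→3
  3='cdc' goto d→4
  4='cdcd' goto d→5
  5='cdcdd' goto ·  [P0 ends]
  6='b' goto a→13 c→7
  7='bc' goto ·  [P1 ends]
  8='a' goto d→9
  9='ad' goto b→10
  10='adb' goto b→11
  11='adbb' goto a→12
  12='adbba' goto ·  [P2 ends]
  13='ba' goto ·  [P3 ends]

Failure links (BFS by depth):
  n1('c'): parent n0 fail=0; on 'c' 0 → fail=0;  out ∅∪∅=∅
  n6('b'): parent n0 fail=0; on 'b' 0 → fail=0;  out ∅∪∅=∅
  n8('a'): parent n0 fail=0; on 'a' 0 → fail=0;  out ∅∪∅=∅
  n2('cd'): parent n1 fail=0; on 'd' 0 → fail=0;  out ∅∪∅=∅
  n7('bc'): parent n6 fail=0; on 'c' 0 → fail=1;  out {1}∪∅={1}
  n9('ad'): parent n8 fail=0; on 'd' 0 → fail=0;  out ∅∪∅=∅
  n13('ba'): parent n6 fail=0; on 'a' 0 → fail=8;  out {3}∪∅={3}
  n3('cdc'): parent n2 fail=0; on 'c' 0 → fail=1;  out ∅∪∅=∅
  n10('adb'): parent n9 fail=0; on 'b' 0 → fail=6;  out ∅∪∅=∅
  n4('cdcd'): parent n3 fail=1; on 'd' 1 → fail=2;  out ∅∪∅=∅
  n11('adbb'): parent n10 fail=6; on 'b' 6→0 → fail=6;  out ∅∪∅=∅
  n5('cdcdd'): parent n4 fail=2; on 'd' 2→0 → fail=0;  out {0}∪∅={0}
  n12('adbba'): parent n11 fail=6; on 'a' 6 → fail=13;  out {2}∪{3}={2,3}

Text stream:
[0] read 'c'  n0⇒n1
[1] read 'c'  n1⇒n1 (fail-walked)
[2] read 'b'  n1⇒n6 (fail-walked)
[3] read 'a'  n6⇒n13  emit P3@[2:3]
[4] read 'd'  n13⇒n9 (fail-walked)
[5] read 'd'  n9⇒n0 (fail-walked)
[6] read 'a'  n0⇒n8
[7] read 'c'  n8⇒n1 (fail-walked)
[8] read 'd'  n1⇒n2
[9] read 'd'  n2⇒n0 (fail-walked)
[10] read 'c'  n0⇒n1
[11] read 'd'  n1⇒n2
[12] read 'c'  n2⇒n3
[13] read 'd'  n3⇒n4
[14] read 'd'  n4⇒n5  emit P0@[10:14]
[15] read 'a'  n5⇒n8 (fail-walked)
[16] read 'd'  n8⇒n9
[17] read 'a'  n9⇒n8 (fail-walked)
[18] read 'a'  n8⇒n8 (fail-walked)
[19] read 'd'  n8⇒n9
[20] read 'b'  n9⇒n10
[21] read 'b'  n10⇒n11
[22] read 'a'  n11⇒n12  emit P2@[18:22],P3@[21:22]
[23] read 'c'  n12⇒n1 (fail-walked)
[24] read 'c'  n1⇒n1 (fail-walked)
[25] read 'a'  n1⇒n8 (fail-walked)
[26] read 'b'  n8⇒n6 (fail-walked)
[27] read 'a'  n6⇒n13  emit P3@[26:27]
[28] read 'c'  n13⇒n1 (fail-walked)
[29] read 'b'  n1⇒n6 (fail-walked)
[30] read 'a'  n6⇒n13  emit P3@[29:30]
[31] read 'd'  n13⇒n9 (fail-walked)
[32] read 'b'  n9⇒n10
[33] read 'd'  n10⇒n0 (fail-walked)
[34] read 'a'  n0⇒n8
[35] read 'd'  n8⇒n9
[36] read 'b'  n9⇒n10
[37] read 'b'  n10⇒n11
[38] read 'a'  n11⇒n12  emit P2@[34:38],P3@[37:38]
[39] read 'd'  n12⇒n9 (fail-walked)
[40] read 'a'  n9⇒n8 (fail-walked)
[41] read 'd'  n8⇒n9
[42] read 'b'  n9⇒n10
[43] read 'b'  n10⇒n11
[44] read 'a'  n11⇒n12  emit P2@[40:44],P3@[43:44]
[45] read 'a'  n12⇒n8 (fail-walked)
[46] read 'c'  n8⇒n1 (fail-walked)
[47] read 'a'  n1⇒n8 (fail-walked)
[48] read 'b'  n8⇒n6 (fail-walked)
[49] read 'c'  n6⇒n7  emit P1@[48:49]
[50] read 'c'  n7⇒n1 (fail-walked)
[51] read 'd'  n1⇒n2
[52] read 'c'  n2⇒n3
[53] read 'd'  n3⇒n4
[54] read 'd'  n4⇒n5  emit P0@[50:54]
[55] read 'c'  n5⇒n1 (fail-walked)
[56] read 'd'  n1⇒n2
[57] read 'c'  n2⇒n3
[58] read 'd'  n3⇒n4

All matches (sorted): [[3,3],[14,0],[22,2],[22,3],[27,3],[30,3],[38,2],[38,3],[44,2],[44,3],[49,1],[54,0]]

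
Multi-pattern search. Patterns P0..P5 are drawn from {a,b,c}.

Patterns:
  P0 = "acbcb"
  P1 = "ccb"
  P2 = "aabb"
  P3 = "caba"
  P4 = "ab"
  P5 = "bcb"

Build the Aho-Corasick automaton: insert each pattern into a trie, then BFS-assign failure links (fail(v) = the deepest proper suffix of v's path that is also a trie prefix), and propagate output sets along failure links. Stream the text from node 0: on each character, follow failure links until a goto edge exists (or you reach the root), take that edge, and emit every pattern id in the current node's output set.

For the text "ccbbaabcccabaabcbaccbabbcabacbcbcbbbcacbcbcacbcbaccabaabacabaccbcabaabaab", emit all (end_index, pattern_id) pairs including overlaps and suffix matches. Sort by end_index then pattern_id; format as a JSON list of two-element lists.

Construct AC machine:
Trie (insert patterns):
  0='ε' goto a→1 b→16 c→6
  1='a' goto a→9 b→15 c→2
  2='ac' goto b→3
  3='acb' goto c→4
  4='acbc' goto b→5
  5='acbcb' goto ·  [P0 ends]
  6='c' goto a→12 c→7
  7='cc' goto b→8
  8='ccb' goto ·  [P1 ends]
  9='aa' goto b→10
  10='aab' goto b→11
  11='aabb' goto ·  [P2 ends]
  12='ca' goto b→13
  13='cab' goto a→14
  14='caba' goto ·  [P3 ends]
  15='ab' goto ·  [P4 ends]
  16='b' goto c→17
  17='bc' goto b→18
  18='bcb' goto ·  [P5 ends]

BFS fail/out derivation:
  n1('a'): parent n0 fail=0; on 'a' 0 → fail=0;  out ∅∪∅=∅
  n6('c'): parent n0 fail=0; on 'c' 0 → fail=0;  out ∅∪∅=∅
  n16('b'): parent n0 fail=0; on 'b' 0 → fail=0;  out ∅∪∅=∅
  n2('ac'): parent n1 fail=0; on 'c' 0 → fail=6;  out ∅∪∅=∅
  n7('cc'): parent n6 fail=0; on 'c' 0 → fail=6;  out ∅∪∅=∅
  n9('aa'): parent n1 fail=0; on 'a' 0 → fail=1;  out ∅∪∅=∅
  n12('ca'): parent n6 fail=0; on 'a' 0 → fail=1;  out ∅∪∅=∅
  n15('ab'): parent n1 fail=0; on 'b' 0 → fail=16;  out {4}∪∅={4}
  n17('bc'): parent n16 fail=0; on 'c' 0 → fail=6;  out ∅∪∅=∅
  n3('acb'): parent n2 fail=6; on 'b' 6→0 → fail=16;  out ∅∪∅=∅
  n8('ccb'): parent n7 fail=6; on 'b' 6→0 → fail=16;  out {1}∪∅={1}
  n10('aab'): parent n9 fail=1; on 'b' 1 → fail=15;  out ∅∪{4}={4}
  n13('cab'): parent n12 fail=1; on 'b' 1 → fail=15;  out ∅∪{4}={4}
  n18('bcb'): parent n17 fail=6; on 'b' 6→0 → fail=16;  out {5}∪∅={5}
  n4('acbc'): parent n3 fail=16; on 'c' 16 → fail=17;  out ∅∪∅=∅
  n11('aabb'): parent n10 fail=15; on 'b' 15→16→0 → fail=16;  out {2}∪∅={2}
  n14('caba'): parent n13 fail=15; on 'a' 15→16→0 → fail=1;  out {3}∪∅={3}
  n5('acbcb'): parent n4 fail=17; on 'b' 17 → fail=18;  out {0}∪{5}={0,5}

Scan:
pos 0 'c': at 6
pos 1 'c': at 7
pos 2 'b': at 8  ** P1@[0:2]
pos 3 'b': at 16 ·f
pos 4 'a': at 1 ·f
pos 5 'a': at 9
pos 6 'b': at 10  ** P4@[5:6]
pos 7 'c': at 17 ·f
pos 8 'c': at 7 ·f
pos 9 'c': at 7 ·f
pos 10 'a': at 12 ·f
pos 11 'b': at 13  ** P4@[10:11]
pos 12 'a': at 14  ** P3@[9:12]
pos 13 'a': at 9 ·f
pos 14 'b': at 10  ** P4@[13:14]
pos 15 'c': at 17 ·f
pos 16 'b': at 18  ** P5@[14:16]
pos 17 'a': at 1 ·f
pos 18 'c': at 2
pos 19 'c': at 7 ·f
pos 20 'b': at 8  ** P1@[18:20]
pos 21 'a': at 1 ·f
pos 22 'b': at 15  ** P4@[21:22]
pos 23 'b': at 16 ·f
pos 24 'c': at 17
pos 25 'a': at 12 ·f
pos 26 'b': at 13  ** P4@[25:26]
pos 27 'a': at 14  ** P3@[24:27]
pos 28 'c': at 2 ·f
pos 29 'b': at 3
pos 30 'c': at 4
pos 31 'b': at 5  ** P0@[27:31],P5@[29:31]
pos 32 'c': at 17 ·f
pos 33 'b': at 18  ** P5@[31:33]
pos 34 'b': at 16 ·f
pos 35 'b': at 16 ·f
pos 36 'c': at 17
pos 37 'a': at 12 ·f
pos 38 'c': at 2 ·f
pos 39 'b': at 3
pos 40 'c': at 4
pos 41 'b': at 5  ** P0@[37:41],P5@[39:41]
pos 42 'c': at 17 ·f
pos 43 'a': at 12 ·f
pos 44 'c': at 2 ·f
pos 45 'b': at 3
pos 46 'c': at 4
pos 47 'b': at 5  ** P0@[43:47],P5@[45:47]
pos 48 'a': at 1 ·f
pos 49 'c': at 2
pos 50 'c': at 7 ·f
pos 51 'a': at 12 ·f
pos 52 'b': at 13  ** P4@[51:52]
pos 53 'a': at 14  ** P3@[50:53]
pos 54 'a': at 9 ·f
pos 55 'b': at 10  ** P4@[54:55]
pos 56 'a': at 1 ·f
pos 57 'c': at 2
pos 58 'a': at 12 ·f
pos 59 'b': at 13  ** P4@[58:59]
pos 60 'a': at 14  ** P3@[57:60]
pos 61 'c': at 2 ·f
pos 62 'c': at 7 ·f
pos 63 'b': at 8  ** P1@[61:63]
pos 64 'c': at 17 ·f
pos 65 'a': at 12 ·f
pos 66 'b': at 13  ** P4@[65:66]
pos 67 'a': at 14  ** P3@[64:67]
pos 68 'a': at 9 ·f
pos 69 'b': at 10  ** P4@[68:69]
pos 70 'a': at 1 ·f
pos 71 'a': at 9
pos 72 'b': at 10  ** P4@[71:72]

Result: [[2,1],[6,4],[11,4],[12,3],[14,4],[16,5],[20,1],[22,4],[26,4],[27,3],[31,0],[31,5],[33,5],[41,0],[41,5],[47,0],[47,5],[52,4],[53,3],[55,4],[59,4],[60,3],[63,1],[66,4],[67,3],[69,4],[72,4]]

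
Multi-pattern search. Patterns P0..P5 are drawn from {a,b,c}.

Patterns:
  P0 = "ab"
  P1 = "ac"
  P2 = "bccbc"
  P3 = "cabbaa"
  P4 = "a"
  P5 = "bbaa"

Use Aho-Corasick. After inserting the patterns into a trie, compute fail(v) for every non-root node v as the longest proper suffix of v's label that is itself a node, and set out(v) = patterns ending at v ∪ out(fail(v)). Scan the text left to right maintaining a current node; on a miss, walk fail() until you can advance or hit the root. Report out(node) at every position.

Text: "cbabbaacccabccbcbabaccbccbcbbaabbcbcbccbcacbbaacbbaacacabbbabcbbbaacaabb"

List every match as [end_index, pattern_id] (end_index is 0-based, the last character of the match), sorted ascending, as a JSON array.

Build:
Trie (insert patterns):
  0='ε' goto a→1 b→4 c→9
  1='a' goto b→2 c→3  ←P4
  2='ab' goto ·  ←P0
  3='ac' goto ·  ←P1
  4='b' goto b→15 c→5
  5='bc' goto c→6
  6='bcc' goto b→7
  7='bccb' goto c→8
  8='bccbc' goto ·  ←P2
  9='c' goto a→10
  10='ca' goto b→11
  11='cab' goto b→12
  12='cabb' goto a→13
  13='cabba' goto a→14
  14='cabbaa' goto ·  ←P3
  15='bb' goto a→16
  16='bba' goto a→17
  17='bbaa' goto ·  ←P5

BFS fail/out derivation:
  n1('a'): parent n0 fail=0; on 'a' 0 → fail=0;  out {4}∪∅={4}
  n4('b'): parent n0 fail=0; on 'b' 0 → fail=0;  out ∅∪∅=∅
  n9('c'): parent n0 fail=0; on 'c' 0 → fail=0;  out ∅∪∅=∅
  n2('ab'): parent n1 fail=0; on 'b' 0 → fail=4;  out {0}∪∅={0}
  n3('ac'): parent n1 fail=0; on 'c' 0 → fail=9;  out {1}∪∅={1}
  n5('bc'): parent n4 fail=0; on 'c' 0 → fail=9;  out ∅∪∅=∅
  n10('ca'): parent n9 fail=0; on 'a' 0 → fail=1;  out ∅∪{4}={4}
  n15('bb'): parent n4 fail=0; on 'b' 0 → fail=4;  out ∅∪∅=∅
  n6('bcc'): parent n5 fail=9; on 'c' 9→0 → fail=9;  out ∅∪∅=∅
  n11('cab'): parent n10 fail=1; on 'b' 1 → fail=2;  out ∅∪{0}={0}
  n16('bba'): parent n15 fail=4; on 'a' 4→0 → fail=1;  out ∅∪{4}={4}
  n7('bccb'): parent n6 fail=9; on 'b' 9→0 → fail=4;  out ∅∪∅=∅
  n12('cabb'): parent n11 fail=2; on 'b' 2→4 → fail=15;  out ∅∪∅=∅
  n17('bbaa'): parent n16 fail=1; on 'a' 1→0 → fail=1;  out {5}∪{4}={4,5}
  n8('bccbc'): parent n7 fail=4; on 'c' 4 → fail=5;  out {2}∪∅={2}
  n13('cabba'): parent n12 fail=15; on 'a' 15 → fail=16;  out ∅∪{4}={4}
  n14('cabbaa'): parent n13 fail=16; on 'a' 16 → fail=17;  out {3}∪{4,5}={3,4,5}

Text stream:
i=0 'c': node 0→9
i=1 'b': node 9→4 (fail-walked)
i=2 'a': node 4→1 (fail-walked)  → match P4@[2:2]
i=3 'b': node 1→2  → match P0@[2:3]
i=4 'b': node 2→15 (fail-walked)
i=5 'a': node 15→16  → match P4@[5:5]
i=6 'a': node 16→17  → match P4@[6:6],P5@[3:6]
i=7 'c': node 17→3 (fail-walked)  → match P1@[6:7]
i=8 'c': node 3→9 (fail-walked)
i=9 'c': node 9→9 (fail-walked)
i=10 'a': node 9→10  → match P4@[10:10]
i=11 'b': node 10→11  → match P0@[10:11]
i=12 'c': node 11→5 (fail-walked)
i=13 'c': node 5→6
i=14 'b': node 6→7
i=15 'c': node 7→8  → match P2@[11:15]
i=16 'b': node 8→4 (fail-walked)
i=17 'a': node 4→1 (fail-walked)  → match P4@[17:17]
i=18 'b': node 1→2  → match P0@[17:18]
i=19 'a': node 2→1 (fail-walked)  → match P4@[19:19]
i=20 'c': node 1→3  → match P1@[19:20]
i=21 'c': node 3→9 (fail-walked)
i=22 'b': node 9→4 (fail-walked)
i=23 'c': node 4→5
i=24 'c': node 5→6
i=25 'b': node 6→7
i=26 'c': node 7→8  → match P2@[22:26]
i=27 'b': node 8→4 (fail-walked)
i=28 'b': node 4→15
i=29 'a': node 15→16  → match P4@[29:29]
i=30 'a': node 16→17  → match P4@[30:30],P5@[27:30]
i=31 'b': node 17→2 (fail-walked)  → match P0@[30:31]
i=32 'b': node 2→15 (fail-walked)
i=33 'c': node 15→5 (fail-walked)
i=34 'b': node 5→4 (fail-walked)
i=35 'c': node 4→5
i=36 'b': node 5→4 (fail-walked)
i=37 'c': node 4→5
i=38 'c': node 5→6
i=39 'b': node 6→7
i=40 'c': node 7→8  → match P2@[36:40]
i=41 'a': node 8→10 (fail-walked)  → match P4@[41:41]
i=42 'c': node 10→3 (fail-walked)  → match P1@[41:42]
i=43 'b': node 3→4 (fail-walked)
i=44 'b': node 4→15
i=45 'a': node 15→16  → match P4@[45:45]
i=46 'a': node 16→17  → match P4@[46:46],P5@[43:46]
i=47 'c': node 17→3 (fail-walked)  → match P1@[46:47]
i=48 'b': node 3→4 (fail-walked)
i=49 'b': node 4→15
i=50 'a': node 15→16  → match P4@[50:50]
i=51 'a': node 16→17  → match P4@[51:51],P5@[48:51]
i=52 'c': node 17→3 (fail-walked)  → match P1@[51:52]
i=53 'a': node 3→10 (fail-walked)  → match P4@[53:53]
i=54 'c': node 10→3 (fail-walked)  → match P1@[53:54]
i=55 'a': node 3→10 (fail-walked)  → match P4@[55:55]
i=56 'b': node 10→11  → match P0@[55:56]
i=57 'b': node 11→12
i=58 'b': node 12→15 (fail-walked)
i=59 'a': node 15→16  → match P4@[59:59]
i=60 'b': node 16→2 (fail-walked)  → match P0@[59:60]
i=61 'c': node 2→5 (fail-walked)
i=62 'b': node 5→4 (fail-walked)
i=63 'b': node 4→15
i=64 'b': node 15→15 (fail-walked)
i=65 'a': node 15→16  → match P4@[65:65]
i=66 'a': node 16→17  → match P4@[66:66],P5@[63:66]
i=67 'c': node 17→3 (fail-walked)  → match P1@[66:67]
i=68 'a': node 3→10 (fail-walked)  → match P4@[68:68]
i=69 'a': node 10→1 (fail-walked)  → match P4@[69:69]
i=70 'b': node 1→2  → match P0@[69:70]
i=71 'b': node 2→15 (fail-walked)

All matches (sorted): [[2,4],[3,0],[5,4],[6,4],[6,5],[7,1],[10,4],[11,0],[15,2],[17,4],[18,0],[19,4],[20,1],[26,2],[29,4],[30,4],[30,5],[31,0],[40,2],[41,4],[42,1],[45,4],[46,4],[46,5],[47,1],[50,4],[51,4],[51,5],[52,1],[53,4],[54,1],[55,4],[56,0],[59,4],[60,0],[65,4],[66,4],[66,5],[67,1],[68,4],[69,4],[70,0]]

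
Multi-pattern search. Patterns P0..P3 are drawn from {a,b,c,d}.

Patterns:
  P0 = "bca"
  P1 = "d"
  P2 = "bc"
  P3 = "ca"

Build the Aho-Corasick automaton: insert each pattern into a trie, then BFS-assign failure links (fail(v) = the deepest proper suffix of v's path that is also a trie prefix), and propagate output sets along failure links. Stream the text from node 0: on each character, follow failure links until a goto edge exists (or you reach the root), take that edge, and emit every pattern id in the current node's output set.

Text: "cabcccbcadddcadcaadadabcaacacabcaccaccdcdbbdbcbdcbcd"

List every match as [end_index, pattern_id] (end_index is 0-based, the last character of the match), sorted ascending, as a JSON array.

Build automaton:
Trie nodes:
  0='ε' goto b→1 c→5 d→4
  1='b' goto c→2
  2='bc' goto a→3  [P2 ends]
  3='bca' goto ·  [P0 ends]
  4='d' goto ·  [P1 ends]
  5='c' goto a→6
  6='ca' goto ·  [P3 ends]

BFS fail/out derivation:
  n1('b'): parent n0 fail=0; on 'b' 0 → fail=0;  out ∅∪∅=∅
  n4('d'): parent n0 fail=0; on 'd' 0 → fail=0;  out {1}∪∅={1}
  n5('c'): parent n0 fail=0; on 'c' 0 → fail=0;  out ∅∪∅=∅
  n2('bc'): parent n1 fail=0; on 'c' 0 → fail=5;  out {2}∪∅={2}
  n6('ca'): parent n5 fail=0; on 'a' 0 → fail=0;  out {3}∪∅={3}
  n3('bca'): parent n2 fail=5; on 'a' 5 → fail=6;  out {0}∪{3}={0,3}

Scan:
pos 0 'c': at 5
pos 1 'a': at 6  ** P3@[0:1]
pos 2 'b': at 1 ·f
pos 3 'c': at 2  ** P2@[2:3]
pos 4 'c': at 5 ·f
pos 5 'c': at 5 ·f
pos 6 'b': at 1 ·f
pos 7 'c': at 2  ** P2@[6:7]
pos 8 'a': at 3  ** P0@[6:8],P3@[7:8]
pos 9 'd': at 4 ·f  ** P1@[9:9]
pos 10 'd': at 4 ·f  ** P1@[10:10]
pos 11 'd': at 4 ·f  ** P1@[11:11]
pos 12 'c': at 5 ·f
pos 13 'a': at 6  ** P3@[12:13]
pos 14 'd': at 4 ·f  ** P1@[14:14]
pos 15 'c': at 5 ·f
pos 16 'a': at 6  ** P3@[15:16]
pos 17 'a': at 0 ·f
pos 18 'd': at 4  ** P1@[18:18]
pos 19 'a': at 0 ·f
pos 20 'd': at 4  ** P1@[20:20]
pos 21 'a': at 0 ·f
pos 22 'b': at 1
pos 23 'c': at 2  ** P2@[22:23]
pos 24 'a': at 3  ** P0@[22:24],P3@[23:24]
pos 25 'a': at 0 ·f
pos 26 'c': at 5
pos 27 'a': at 6  ** P3@[26:27]
pos 28 'c': at 5 ·f
pos 29 'a': at 6  ** P3@[28:29]
pos 30 'b': at 1 ·f
pos 31 'c': at 2  ** P2@[30:31]
pos 32 'a': at 3  ** P0@[30:32],P3@[31:32]
pos 33 'c': at 5 ·f
pos 34 'c': at 5 ·f
pos 35 'a': at 6  ** P3@[34:35]
pos 36 'c': at 5 ·f
pos 37 'c': at 5 ·f
pos 38 'd': at 4 ·f  ** P1@[38:38]
pos 39 'c': at 5 ·f
pos 40 'd': at 4 ·f  ** P1@[40:40]
pos 41 'b': at 1 ·f
pos 42 'b': at 1 ·f
pos 43 'd': at 4 ·f  ** P1@[43:43]
pos 44 'b': at 1 ·f
pos 45 'c': at 2  ** P2@[44:45]
pos 46 'b': at 1 ·f
pos 47 'd': at 4 ·f  ** P1@[47:47]
pos 48 'c': at 5 ·f
pos 49 'b': at 1 ·f
pos 50 'c': at 2  ** P2@[49:50]
pos 51 'd': at 4 ·f  ** P1@[51:51]

All matches (sorted): [[1,3],[3,2],[7,2],[8,0],[8,3],[9,1],[10,1],[11,1],[13,3],[14,1],[16,3],[18,1],[20,1],[23,2],[24,0],[24,3],[27,3],[29,3],[31,2],[32,0],[32,3],[35,3],[38,1],[40,1],[43,1],[45,2],[47,1],[50,2],[51,1]]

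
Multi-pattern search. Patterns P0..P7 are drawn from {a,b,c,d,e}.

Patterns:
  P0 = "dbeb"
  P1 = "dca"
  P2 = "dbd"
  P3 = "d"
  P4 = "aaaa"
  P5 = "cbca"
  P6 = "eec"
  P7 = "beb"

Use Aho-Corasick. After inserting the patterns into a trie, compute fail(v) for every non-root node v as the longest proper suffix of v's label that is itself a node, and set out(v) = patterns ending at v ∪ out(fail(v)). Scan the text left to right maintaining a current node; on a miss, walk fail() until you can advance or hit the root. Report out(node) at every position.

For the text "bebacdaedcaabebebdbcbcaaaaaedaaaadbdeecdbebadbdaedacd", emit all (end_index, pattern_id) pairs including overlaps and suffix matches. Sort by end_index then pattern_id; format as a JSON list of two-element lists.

Construct AC machine:
Trie (insert patterns):
  n0 'ε': a→8 b→19 c→12 d→1 e→16
  n1 'd': b→2 c→5  ←P3
  n2 'db': d→7 e→3
  n3 'dbe': b→4
  n4 'dbeb': ·  ←P0
  n5 'dc': a→6
  n6 'dca': ·  ←P1
  n7 'dbd': ·  ←P2
  n8 'a': a→9
  n9 'aa': a→10
  n10 'aaa': a→11
  n11 'aaaa': ·  ←P4
  n12 'c': b→13
  n13 'cb': c→14
  n14 'cbc': a→15
  n15 'cbca': ·  ←P5
  n16 'e': e→17
  n17 'ee': c→18
  n18 'eec': ·  ←P6
  n19 'b': e→20
  n20 'be': b→21
  n21 'beb': ·  ←P7

Failure links (BFS by depth):
  n1('d'): parent n0 fail=0; on 'd' 0 → fail=0;  out {3}∪∅={3}
  n8('a'): parent n0 fail=0; on 'a' 0 → fail=0;  out ∅∪∅=∅
  n12('c'): parent n0 fail=0; on 'c' 0 → fail=0;  out ∅∪∅=∅
  n16('e'): parent n0 fail=0; on 'e' 0 → fail=0;  out ∅∪∅=∅
  n19('b'): parent n0 fail=0; on 'b' 0 → fail=0;  out ∅∪∅=∅
  n2('db'): parent n1 fail=0; on 'b' 0 → fail=19;  out ∅∪∅=∅
  n5('dc'): parent n1 fail=0; on 'c' 0 → fail=12;  out ∅∪∅=∅
  n9('aa'): parent n8 fail=0; on 'a' 0 → fail=8;  out ∅∪∅=∅
  n13('cb'): parent n12 fail=0; on 'b' 0 → fail=19;  out ∅∪∅=∅
  n17('ee'): parent n16 fail=0; on 'e' 0 → fail=16;  out ∅∪∅=∅
  n20('be'): parent n19 fail=0; on 'e' 0 → fail=16;  out ∅∪∅=∅
  n3('dbe'): parent n2 fail=19; on 'e' 19 → fail=20;  out ∅∪∅=∅
  n6('dca'): parent n5 fail=12; on 'a' 12→0 → fail=8;  out {1}∪∅={1}
  n7('dbd'): parent n2 fail=19; on 'd' 19→0 → fail=1;  out {2}∪{3}={2,3}
  n10('aaa'): parent n9 fail=8; on 'a' 8 → fail=9;  out ∅∪∅=∅
  n14('cbc'): parent n13 fail=19; on 'c' 19→0 → fail=12;  out ∅∪∅=∅
  n18('eec'): parent n17 fail=16; on 'c' 16→0 → fail=12;  out {6}∪∅={6}
  n21('beb'): parent n20 fail=16; on 'b' 16→0 → fail=19;  out {7}∪∅={7}
  n4('dbeb'): parent n3 fail=20; on 'b' 20 → fail=21;  out {0}∪{7}={0,7}
  n11('aaaa'): parent n10 fail=9; on 'a' 9 → fail=10;  out {4}∪∅={4}
  n15('cbca'): parent n14 fail=12; on 'a' 12→0 → fail=8;  out {5}∪∅={5}

Scan:
[0] read 'b'  n0⇒n19
[1] read 'e'  n19⇒n20
[2] read 'b'  n20⇒n21  → match P7@[0:2]
[3] read 'a'  n21⇒n8 ·f
[4] read 'c'  n8⇒n12 ·f
[5] read 'd'  n12⇒n1 ·f  → match P3@[5:5]
[6] read 'a'  n1⇒n8 ·f
[7] read 'e'  n8⇒n16 ·f
[8] read 'd'  n16⇒n1 ·f  → match P3@[8:8]
[9] read 'c'  n1⇒n5
[10] read 'a'  n5⇒n6  → match P1@[8:10]
[11] read 'a'  n6⇒n9 ·f
[12] read 'b'  n9⇒n19 ·f
[13] read 'e'  n19⇒n20
[14] read 'b'  n20⇒n21  → match P7@[12:14]
[15] read 'e'  n21⇒n20 ·f
[16] read 'b'  n20⇒n21  → match P7@[14:16]
[17] read 'd'  n21⇒n1 ·f  → match P3@[17:17]
[18] read 'b'  n1⇒n2
[19] read 'c'  n2⇒n12 ·f
[20] read 'b'  n12⇒n13
[21] read 'c'  n13⇒n14
[22] read 'a'  n14⇒n15  → match P5@[19:22]
[23] read 'a'  n15⇒n9 ·f
[24] read 'a'  n9⇒n10
[25] read 'a'  n10⇒n11  → match P4@[22:25]
[26] read 'a'  n11⇒n11 ·f  → match P4@[23:26]
[27] read 'e'  n11⇒n16 ·f
[28] read 'd'  n16⇒n1 ·f  → match P3@[28:28]
[29] read 'a'  n1⇒n8 ·f
[30] read 'a'  n8⇒n9
[31] read 'a'  n9⇒n10
[32] read 'a'  n10⇒n11  → match P4@[29:32]
[33] read 'd'  n11⇒n1 ·f  → match P3@[33:33]
[34] read 'b'  n1⇒n2
[35] read 'd'  n2⇒n7  → match P2@[33:35],P3@[35:35]
[36] read 'e'  n7⇒n16 ·f
[37] read 'e'  n16⇒n17
[38] read 'c'  n17⇒n18  → match P6@[36:38]
[39] read 'd'  n18⇒n1 ·f  → match P3@[39:39]
[40] read 'b'  n1⇒n2
[41] read 'e'  n2⇒n3
[42] read 'b'  n3⇒n4  → match P0@[39:42],P7@[40:42]
[43] read 'a'  n4⇒n8 ·f
[44] read 'd'  n8⇒n1 ·f  → match P3@[44:44]
[45] read 'b'  n1⇒n2
[46] read 'd'  n2⇒n7  → match P2@[44:46],P3@[46:46]
[47] read 'a'  n7⇒n8 ·f
[48] read 'e'  n8⇒n16 ·f
[49] read 'd'  n16⇒n1 ·f  → match P3@[49:49]
[50] read 'a'  n1⇒n8 ·f
[51] read 'c'  n8⇒n12 ·f
[52] read 'd'  n12⇒n1 ·f  → match P3@[52:52]

Result: [[2,7],[5,3],[8,3],[10,1],[14,7],[16,7],[17,3],[22,5],[25,4],[26,4],[28,3],[32,4],[33,3],[35,2],[35,3],[38,6],[39,3],[42,0],[42,7],[44,3],[46,2],[46,3],[49,3],[52,3]]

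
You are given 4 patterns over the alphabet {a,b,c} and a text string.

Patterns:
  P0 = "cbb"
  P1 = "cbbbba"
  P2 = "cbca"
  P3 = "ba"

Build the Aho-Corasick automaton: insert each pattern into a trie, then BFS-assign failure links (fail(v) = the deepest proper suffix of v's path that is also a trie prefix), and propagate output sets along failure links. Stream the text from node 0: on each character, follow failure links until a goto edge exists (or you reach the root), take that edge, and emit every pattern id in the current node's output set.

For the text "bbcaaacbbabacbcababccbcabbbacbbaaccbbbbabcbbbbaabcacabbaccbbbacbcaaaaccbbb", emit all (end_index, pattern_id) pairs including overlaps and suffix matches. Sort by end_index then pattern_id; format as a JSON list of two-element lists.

Build automaton:
Trie nodes:
  0='ε' goto b→9 c→1
  1='c' goto b→2
  2='cb' goto b→3 c→7
  3='cbb' goto b→4  [P0 ends]
  4='cbbb' goto b→5
  5='cbbbb' goto a→6
  6='cbbbba' goto ·  [P1 ends]
  7='cbc' goto a→8
  8='cbca' goto ·  [P2 ends]
  9='b' goto a→10
  10='ba' goto ·  [P3 ends]

Failure links (BFS by depth):
  fail(1) 'c': from fail(0)=0 chase 'c': 0 ⇒ 0;  out=∅∪out(0)=∅
  fail(9) 'b': from fail(0)=0 chase 'b': 0 ⇒ 0;  out=∅∪out(0)=∅
  fail(2) 'cb': from fail(1)=0 chase 'b': 0 ⇒ 9;  out=∅∪out(9)=∅
  fail(10) 'ba': from fail(9)=0 chase 'a': 0 ⇒ 0;  out={3}∪out(0)={3}
  fail(3) 'cbb': from fail(2)=9 chase 'b': 9→0 ⇒ 9;  out={0}∪out(9)={0}
  fail(7) 'cbc': from fail(2)=9 chase 'c': 9→0 ⇒ 1;  out=∅∪out(1)=∅
  fail(4) 'cbbb': from fail(3)=9 chase 'b': 9→0 ⇒ 9;  out=∅∪out(9)=∅
  fail(8) 'cbca': from fail(7)=1 chase 'a': 1→0 ⇒ 0;  out={2}∪out(0)={2}
  fail(5) 'cbbbb': from fail(4)=9 chase 'b': 9→0 ⇒ 9;  out=∅∪out(9)=∅
  fail(6) 'cbbbba': from fail(5)=9 chase 'a': 9 ⇒ 10;  out={1}∪out(10)={1,3}

Scan:
[0] read 'b'  n0⇒n9
[1] read 'b'  n9⇒n9 (via fail)
[2] read 'c'  n9⇒n1 (via fail)
[3] read 'a'  n1⇒n0 (via fail)
[4] read 'a'  n0⇒n0
[5] read 'a'  n0⇒n0
[6] read 'c'  n0⇒n1
[7] read 'b'  n1⇒n2
[8] read 'b'  n2⇒n3  emit P0@[6:8]
[9] read 'a'  n3⇒n10 (via fail)  emit P3@[8:9]
[10] read 'b'  n10⇒n9 (via fail)
[11] read 'a'  n9⇒n10  emit P3@[10:11]
[12] read 'c'  n10⇒n1 (via fail)
[13] read 'b'  n1⇒n2
[14] read 'c'  n2⇒n7
[15] read 'a'  n7⇒n8  emit P2@[12:15]
[16] read 'b'  n8⇒n9 (via fail)
[17] read 'a'  n9⇒n10  emit P3@[16:17]
[18] read 'b'  n10⇒n9 (via fail)
[19] read 'c'  n9⇒n1 (via fail)
[20] read 'c'  n1⇒n1 (via fail)
[21] read 'b'  n1⇒n2
[22] read 'c'  n2⇒n7
[23] read 'a'  n7⇒n8  emit P2@[20:23]
[24] read 'b'  n8⇒n9 (via fail)
[25] read 'b'  n9⇒n9 (via fail)
[26] read 'b'  n9⇒n9 (via fail)
[27] read 'a'  n9⇒n10  emit P3@[26:27]
[28] read 'c'  n10⇒n1 (via fail)
[29] read 'b'  n1⇒n2
[30] read 'b'  n2⇒n3  emit P0@[28:30]
[31] read 'a'  n3⇒n10 (via fail)  emit P3@[30:31]
[32] read 'a'  n10⇒n0 (via fail)
[33] read 'c'  n0⇒n1
[34] read 'c'  n1⇒n1 (via fail)
[35] read 'b'  n1⇒n2
[36] read 'b'  n2⇒n3  emit P0@[34:36]
[37] read 'b'  n3⇒n4
[38] read 'b'  n4⇒n5
[39] read 'a'  n5⇒n6  emit P1@[34:39],P3@[38:39]
[40] read 'b'  n6⇒n9 (via fail)
[41] read 'c'  n9⇒n1 (via fail)
[42] read 'b'  n1⇒n2
[43] read 'b'  n2⇒n3  emit P0@[41:43]
[44] read 'b'  n3⇒n4
[45] read 'b'  n4⇒n5
[46] read 'a'  n5⇒n6  emit P1@[41:46],P3@[45:46]
[47] read 'a'  n6⇒n0 (via fail)
[48] read 'b'  n0⇒n9
[49] read 'c'  n9⇒n1 (via fail)
[50] read 'a'  n1⇒n0 (via fail)
[51] read 'c'  n0⇒n1
[52] read 'a'  n1⇒n0 (via fail)
[53] read 'b'  n0⇒n9
[54] read 'b'  n9⇒n9 (via fail)
[55] read 'a'  n9⇒n10  emit P3@[54:55]
[56] read 'c'  n10⇒n1 (via fail)
[57] read 'c'  n1⇒n1 (via fail)
[58] read 'b'  n1⇒n2
[59] read 'b'  n2⇒n3  emit P0@[57:59]
[60] read 'b'  n3⇒n4
[61] read 'a'  n4⇒n10 (via fail)  emit P3@[60:61]
[62] read 'c'  n10⇒n1 (via fail)
[63] read 'b'  n1⇒n2
[64] read 'c'  n2⇒n7
[65] read 'a'  n7⇒n8  emit P2@[62:65]
[66] read 'a'  n8⇒n0 (via fail)
[67] read 'a'  n0⇒n0
[68] read 'a'  n0⇒n0
[69] read 'c'  n0⇒n1
[70] read 'c'  n1⇒n1 (via fail)
[71] read 'b'  n1⇒n2
[72] read 'b'  n2⇒n3  emit P0@[70:72]
[73] read 'b'  n3⇒n4

All matches (sorted): [[8,0],[9,3],[11,3],[15,2],[17,3],[23,2],[27,3],[30,0],[31,3],[36,0],[39,1],[39,3],[43,0],[46,1],[46,3],[55,3],[59,0],[61,3],[65,2],[72,0]]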